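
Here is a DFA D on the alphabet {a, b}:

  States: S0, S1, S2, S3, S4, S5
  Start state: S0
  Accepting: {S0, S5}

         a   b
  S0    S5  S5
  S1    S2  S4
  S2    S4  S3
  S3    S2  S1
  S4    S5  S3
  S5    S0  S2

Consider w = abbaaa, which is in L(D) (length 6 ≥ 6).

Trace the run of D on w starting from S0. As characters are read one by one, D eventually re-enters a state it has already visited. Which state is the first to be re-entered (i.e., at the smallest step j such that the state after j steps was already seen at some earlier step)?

Run of D on w = a b b a a a:
  step 0: S0  (start)
  step 1: S5  (read a: S0→S5)
  step 2: S2  (read b: S5→S2)
  step 3: S3  (read b: S2→S3)
  step 4: S2  (read a: S3→S2)   ← first repeat (S2 seen earlier)
  step 5: S4  (read a: S2→S4)
  step 6: S5  (read a: S4→S5)

The earliest repeat is at step j = 4: D is in S2, which it already visited at step i = 2.
Since D has 6 states, any run of length ≥ 6 visits 6+1 states, so by pigeonhole some state repeats within the first 6 steps — that repeat gives the pumpable loop.

S2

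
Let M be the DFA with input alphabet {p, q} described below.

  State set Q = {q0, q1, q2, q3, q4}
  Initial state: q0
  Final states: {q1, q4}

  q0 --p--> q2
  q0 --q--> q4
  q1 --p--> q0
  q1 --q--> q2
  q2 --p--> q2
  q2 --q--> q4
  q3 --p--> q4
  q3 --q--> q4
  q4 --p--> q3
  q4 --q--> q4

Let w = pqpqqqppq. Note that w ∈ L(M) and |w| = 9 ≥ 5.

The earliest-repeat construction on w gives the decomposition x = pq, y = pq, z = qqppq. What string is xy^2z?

pqpqpqqqppq

xy^2z = pq·pq·pq·qqppq = pqpqpqqqppq.
Reading y = pq takes M from q4 back to q4, so after x·y·y the machine is still in q4, and z then leads to the accepting state q4. Hence pqpqpqqqppq ∈ L(M).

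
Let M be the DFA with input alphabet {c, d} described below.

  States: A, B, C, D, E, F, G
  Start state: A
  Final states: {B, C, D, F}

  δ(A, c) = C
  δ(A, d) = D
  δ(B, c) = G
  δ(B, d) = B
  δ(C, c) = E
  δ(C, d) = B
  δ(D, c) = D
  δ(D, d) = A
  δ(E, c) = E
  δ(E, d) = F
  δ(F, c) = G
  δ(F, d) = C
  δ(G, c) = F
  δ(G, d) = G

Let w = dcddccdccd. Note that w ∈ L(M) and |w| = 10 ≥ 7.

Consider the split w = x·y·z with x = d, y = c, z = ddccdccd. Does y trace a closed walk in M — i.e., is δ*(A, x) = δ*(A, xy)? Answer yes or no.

yes

Run of M on the first 2 characters of w = d c:
  step 0: A  (start)
  step 1: D  (read d: A→D)
  step 2: D  (read c: D→D)

After x (step 1): D. After xy (step 2): D.
They match, so y = c drives M around a cycle from D back to itself; pumping y any number of times keeps M in D before reading z, and xyⁱz ∈ L(M) for every i ≥ 0.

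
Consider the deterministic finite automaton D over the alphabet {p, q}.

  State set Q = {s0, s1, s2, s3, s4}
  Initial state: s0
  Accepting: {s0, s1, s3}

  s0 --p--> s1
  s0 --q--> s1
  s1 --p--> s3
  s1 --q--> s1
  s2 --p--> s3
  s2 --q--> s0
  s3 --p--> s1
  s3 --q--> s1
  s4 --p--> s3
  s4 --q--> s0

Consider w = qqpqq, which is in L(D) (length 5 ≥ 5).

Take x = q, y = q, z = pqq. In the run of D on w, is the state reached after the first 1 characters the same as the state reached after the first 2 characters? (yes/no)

State sequence: s0 -q-> s1 -q-> s1

After x (step 1): s1. After xy (step 2): s1.
They match, so y = q drives D around a cycle from s1 back to itself; pumping y any number of times keeps D in s1 before reading z, and xyⁱz ∈ L(D) for every i ≥ 0.

yes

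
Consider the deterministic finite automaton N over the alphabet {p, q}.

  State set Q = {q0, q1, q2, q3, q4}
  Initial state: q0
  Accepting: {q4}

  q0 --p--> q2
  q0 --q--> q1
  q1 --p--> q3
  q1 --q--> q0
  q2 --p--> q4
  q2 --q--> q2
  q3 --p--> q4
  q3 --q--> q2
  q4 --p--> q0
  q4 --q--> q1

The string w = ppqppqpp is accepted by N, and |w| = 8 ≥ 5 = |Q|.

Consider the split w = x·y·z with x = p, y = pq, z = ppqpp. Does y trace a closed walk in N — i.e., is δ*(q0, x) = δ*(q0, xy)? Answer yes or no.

State sequence: q0 -p-> q2 -p-> q4 -q-> q1

After x (step 1): q2. After xy (step 3): q1.
They differ (q2 ≠ q1), so y is not a cycle from the state after x; this split is not the one the pumping-lemma construction produces, and pumping y need not keep the string in L(N).

no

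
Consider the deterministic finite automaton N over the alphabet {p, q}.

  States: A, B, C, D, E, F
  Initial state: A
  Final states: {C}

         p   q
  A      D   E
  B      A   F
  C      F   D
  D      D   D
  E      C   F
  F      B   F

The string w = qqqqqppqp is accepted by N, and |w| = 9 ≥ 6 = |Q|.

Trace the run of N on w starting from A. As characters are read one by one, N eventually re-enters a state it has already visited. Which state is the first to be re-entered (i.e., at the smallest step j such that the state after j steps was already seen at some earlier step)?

Run of N on w = q q q q q p p q p:
  step 0: A  (start)
  step 1: E  (read q: A→E)
  step 2: F  (read q: E→F)
  step 3: F  (read q: F→F)   ← first repeat (F seen earlier)
  step 4: F  (read q: F→F)
  step 5: F  (read q: F→F)
  step 6: B  (read p: F→B)
  step 7: A  (read p: B→A)
  step 8: E  (read q: A→E)
  step 9: C  (read p: E→C)

The earliest repeat is at step j = 3: N is in F, which it already visited at step i = 2.

F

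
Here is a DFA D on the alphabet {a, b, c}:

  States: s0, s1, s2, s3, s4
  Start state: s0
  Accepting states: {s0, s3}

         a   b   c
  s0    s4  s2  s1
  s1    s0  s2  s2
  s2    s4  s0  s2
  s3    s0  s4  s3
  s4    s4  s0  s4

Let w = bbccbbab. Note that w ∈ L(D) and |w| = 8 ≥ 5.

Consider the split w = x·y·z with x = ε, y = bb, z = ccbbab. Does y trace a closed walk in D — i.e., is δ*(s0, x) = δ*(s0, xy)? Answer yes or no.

Run of D on the first 2 characters of w = b b:
  step 0: s0  (start)
  step 1: s2  (read b: s0→s2)
  step 2: s0  (read b: s2→s0)

After x (step 0): s0. After xy (step 2): s0.
They match, so y = bb drives D around a cycle from s0 back to itself; pumping y any number of times keeps D in s0 before reading z, and xyⁱz ∈ L(D) for every i ≥ 0.

yes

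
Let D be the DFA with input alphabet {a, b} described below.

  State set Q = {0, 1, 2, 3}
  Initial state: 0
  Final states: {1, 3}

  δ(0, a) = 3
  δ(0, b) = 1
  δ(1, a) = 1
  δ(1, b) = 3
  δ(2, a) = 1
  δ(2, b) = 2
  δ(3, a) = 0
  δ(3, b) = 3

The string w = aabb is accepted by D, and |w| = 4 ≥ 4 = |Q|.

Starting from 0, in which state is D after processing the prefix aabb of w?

3

State sequence: 0 -a-> 3 -a-> 0 -b-> 1 -b-> 3

After reading 4 characters, D is in state 3.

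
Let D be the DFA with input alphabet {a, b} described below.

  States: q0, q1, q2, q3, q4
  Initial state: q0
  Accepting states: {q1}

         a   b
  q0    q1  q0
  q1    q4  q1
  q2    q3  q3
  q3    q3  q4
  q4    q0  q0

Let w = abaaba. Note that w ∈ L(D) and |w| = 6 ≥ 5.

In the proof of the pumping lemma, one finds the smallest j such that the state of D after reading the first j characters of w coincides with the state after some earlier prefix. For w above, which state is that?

q1

Run of D on w = a b a a b a:
  step 0: q0  (start)
  step 1: q1  (read a: q0→q1)
  step 2: q1  (read b: q1→q1)   ← first repeat (q1 seen earlier)
  step 3: q4  (read a: q1→q4)
  step 4: q0  (read a: q4→q0)
  step 5: q0  (read b: q0→q0)
  step 6: q1  (read a: q0→q1)

The earliest repeat is at step j = 2: D is in q1, which it already visited at step i = 1.
The DFA has 5 states, so the proof of the pumping lemma guarantees a repeated state among the first 5+1 visited; the segment between the two visits is the pumpable y.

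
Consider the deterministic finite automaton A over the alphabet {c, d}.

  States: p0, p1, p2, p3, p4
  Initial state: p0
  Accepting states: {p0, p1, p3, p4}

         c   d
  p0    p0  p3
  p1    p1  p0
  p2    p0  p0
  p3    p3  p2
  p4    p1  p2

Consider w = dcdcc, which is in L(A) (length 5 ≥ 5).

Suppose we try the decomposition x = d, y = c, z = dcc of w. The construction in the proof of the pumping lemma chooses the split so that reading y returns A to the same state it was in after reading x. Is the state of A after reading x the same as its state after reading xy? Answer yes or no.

yes

State sequence: p0 -d-> p3 -c-> p3

After x (step 1): p3. After xy (step 2): p3.
They match, so y = c drives A around a cycle from p3 back to itself; pumping y any number of times keeps A in p3 before reading z, and xyⁱz ∈ L(A) for every i ≥ 0.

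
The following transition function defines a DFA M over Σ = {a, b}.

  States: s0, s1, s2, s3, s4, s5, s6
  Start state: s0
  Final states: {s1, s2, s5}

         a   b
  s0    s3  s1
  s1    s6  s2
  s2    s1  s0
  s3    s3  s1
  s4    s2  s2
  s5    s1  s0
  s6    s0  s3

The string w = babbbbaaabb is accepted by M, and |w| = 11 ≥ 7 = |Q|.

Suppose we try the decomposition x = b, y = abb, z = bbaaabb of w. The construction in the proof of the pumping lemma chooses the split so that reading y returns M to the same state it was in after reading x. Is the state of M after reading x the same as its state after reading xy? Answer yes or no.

State sequence: s0 -b-> s1 -a-> s6 -b-> s3 -b-> s1

After x (step 1): s1. After xy (step 4): s1.
They match, so y = abb drives M around a cycle from s1 back to itself; pumping y any number of times keeps M in s1 before reading z, and xyⁱz ∈ L(M) for every i ≥ 0.

yes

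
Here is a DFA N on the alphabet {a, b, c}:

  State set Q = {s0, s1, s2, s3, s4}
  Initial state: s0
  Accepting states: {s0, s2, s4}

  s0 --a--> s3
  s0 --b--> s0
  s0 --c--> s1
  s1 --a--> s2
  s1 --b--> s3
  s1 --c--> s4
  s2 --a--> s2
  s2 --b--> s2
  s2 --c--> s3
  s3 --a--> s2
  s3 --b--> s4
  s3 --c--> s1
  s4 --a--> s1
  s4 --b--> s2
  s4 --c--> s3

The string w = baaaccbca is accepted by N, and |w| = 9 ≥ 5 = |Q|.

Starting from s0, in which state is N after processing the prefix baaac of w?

s3

Run of N on the first 5 characters of w = b a a a c:
  step 0: s0  (start)
  step 1: s0  (read b: s0→s0)
  step 2: s3  (read a: s0→s3)
  step 3: s2  (read a: s3→s2)
  step 4: s2  (read a: s2→s2)
  step 5: s3  (read c: s2→s3)

After reading 5 characters, N is in state s3.
(This kind of state-tracing is the core of the pumping-lemma construction: with 5 states, pigeonhole forces a repeat within the first 5 steps.)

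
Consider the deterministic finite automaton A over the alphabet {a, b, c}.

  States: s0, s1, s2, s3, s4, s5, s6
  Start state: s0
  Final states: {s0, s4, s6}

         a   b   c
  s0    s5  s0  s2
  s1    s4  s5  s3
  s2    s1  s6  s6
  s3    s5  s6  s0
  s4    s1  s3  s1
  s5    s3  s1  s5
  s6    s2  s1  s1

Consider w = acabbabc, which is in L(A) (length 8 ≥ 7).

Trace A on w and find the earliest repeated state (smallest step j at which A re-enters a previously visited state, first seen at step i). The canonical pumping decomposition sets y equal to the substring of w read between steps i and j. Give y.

c

Run of A on w = a c a b b a b c:
  step 0: s0  (start)
  step 1: s5  (read a: s0→s5)
  step 2: s5  (read c: s5→s5)   ← first repeat (s5 seen earlier)
  step 3: s3  (read a: s5→s3)
  step 4: s6  (read b: s3→s6)
  step 5: s1  (read b: s6→s1)
  step 6: s4  (read a: s1→s4)
  step 7: s3  (read b: s4→s3)
  step 8: s0  (read c: s3→s0)

So i = 1, j = 2, giving x = w[0:1] = a, y = w[1:2] = c, z = w[2:8] = abbabc.
Check: |xy| = 2 ≤ 7 and |y| = 1 ≥ 1. Reading y takes A from s5 back to s5, so every xyⁱz is accepted.
Since A has 7 states, any run of length ≥ 7 visits 7+1 states, so by pigeonhole some state repeats within the first 7 steps — that repeat gives the pumpable loop.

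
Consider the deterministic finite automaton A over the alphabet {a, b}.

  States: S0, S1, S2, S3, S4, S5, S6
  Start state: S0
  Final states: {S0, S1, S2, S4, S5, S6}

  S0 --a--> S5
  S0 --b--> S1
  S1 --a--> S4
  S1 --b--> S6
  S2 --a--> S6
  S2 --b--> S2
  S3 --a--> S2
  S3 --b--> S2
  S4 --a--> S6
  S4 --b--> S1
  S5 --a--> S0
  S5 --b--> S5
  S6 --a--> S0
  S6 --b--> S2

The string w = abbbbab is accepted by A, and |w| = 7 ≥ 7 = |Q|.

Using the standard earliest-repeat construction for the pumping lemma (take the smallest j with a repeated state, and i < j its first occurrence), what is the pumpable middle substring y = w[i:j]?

Run of A on w = a b b b b a b:
  step 0: S0  (start)
  step 1: S5  (read a: S0→S5)
  step 2: S5  (read b: S5→S5)   ← first repeat (S5 seen earlier)
  step 3: S5  (read b: S5→S5)
  step 4: S5  (read b: S5→S5)
  step 5: S5  (read b: S5→S5)
  step 6: S0  (read a: S5→S0)
  step 7: S1  (read b: S0→S1)

So i = 1, j = 2, giving x = w[0:1] = a, y = w[1:2] = b, z = w[2:7] = bbbab.
Check: |xy| = 2 ≤ 7 and |y| = 1 ≥ 1. Reading y takes A from S5 back to S5, so every xyⁱz is accepted.

b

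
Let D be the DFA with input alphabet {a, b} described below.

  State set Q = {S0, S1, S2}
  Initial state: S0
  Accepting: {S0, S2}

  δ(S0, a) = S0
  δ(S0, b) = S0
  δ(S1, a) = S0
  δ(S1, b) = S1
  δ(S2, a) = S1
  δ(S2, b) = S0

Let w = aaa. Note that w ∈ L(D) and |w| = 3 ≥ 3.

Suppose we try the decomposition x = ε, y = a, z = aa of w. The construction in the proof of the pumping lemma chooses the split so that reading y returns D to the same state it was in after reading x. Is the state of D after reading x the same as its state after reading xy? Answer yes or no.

Run of D on the first 1 characters of w = a:
  step 0: S0  (start)
  step 1: S0  (read a: S0→S0)

After x (step 0): S0. After xy (step 1): S0.
They match, so y = a drives D around a cycle from S0 back to itself; pumping y any number of times keeps D in S0 before reading z, and xyⁱz ∈ L(D) for every i ≥ 0.

yes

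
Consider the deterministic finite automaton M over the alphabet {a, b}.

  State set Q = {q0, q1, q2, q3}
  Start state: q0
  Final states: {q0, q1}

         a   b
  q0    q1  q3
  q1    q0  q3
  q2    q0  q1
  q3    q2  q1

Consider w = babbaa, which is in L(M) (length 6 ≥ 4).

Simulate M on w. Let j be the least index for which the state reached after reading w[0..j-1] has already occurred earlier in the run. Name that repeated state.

State sequence: q0 -b-> q3 -a-> q2 -b-> q1 -b-> q3 -a-> q2 -a-> q0
First repeat at step 4: q3 was already visited.

The earliest repeat is at step j = 4: M is in q3, which it already visited at step i = 1.

q3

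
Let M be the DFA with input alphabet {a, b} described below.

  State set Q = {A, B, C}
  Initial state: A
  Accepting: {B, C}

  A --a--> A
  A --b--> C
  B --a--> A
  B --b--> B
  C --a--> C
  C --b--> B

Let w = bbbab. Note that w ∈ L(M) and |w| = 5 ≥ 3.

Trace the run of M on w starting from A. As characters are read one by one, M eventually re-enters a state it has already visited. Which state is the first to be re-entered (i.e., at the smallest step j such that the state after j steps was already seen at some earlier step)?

B

Run of M on w = b b b a b:
  step 0: A  (start)
  step 1: C  (read b: A→C)
  step 2: B  (read b: C→B)
  step 3: B  (read b: B→B)   ← first repeat (B seen earlier)
  step 4: A  (read a: B→A)
  step 5: C  (read b: A→C)

The earliest repeat is at step j = 3: M is in B, which it already visited at step i = 2.
Since M has 3 states, any run of length ≥ 3 visits 3+1 states, so by pigeonhole some state repeats within the first 3 steps — that repeat gives the pumpable loop.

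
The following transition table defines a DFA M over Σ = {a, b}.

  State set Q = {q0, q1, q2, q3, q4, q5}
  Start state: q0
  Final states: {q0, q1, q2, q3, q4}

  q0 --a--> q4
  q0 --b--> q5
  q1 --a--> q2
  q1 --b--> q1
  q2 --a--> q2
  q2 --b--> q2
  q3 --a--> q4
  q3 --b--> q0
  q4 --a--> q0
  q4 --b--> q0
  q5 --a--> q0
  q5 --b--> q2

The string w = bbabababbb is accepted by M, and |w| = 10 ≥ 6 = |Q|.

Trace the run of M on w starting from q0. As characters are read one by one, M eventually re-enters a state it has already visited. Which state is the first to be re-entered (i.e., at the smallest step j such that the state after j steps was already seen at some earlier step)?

Run of M on w = b b a b a b a b b b:
  step 0: q0  (start)
  step 1: q5  (read b: q0→q5)
  step 2: q2  (read b: q5→q2)
  step 3: q2  (read a: q2→q2)   ← first repeat (q2 seen earlier)
  step 4: q2  (read b: q2→q2)
  step 5: q2  (read a: q2→q2)
  step 6: q2  (read b: q2→q2)
  step 7: q2  (read a: q2→q2)
  step 8: q2  (read b: q2→q2)
  step 9: q2  (read b: q2→q2)
  step 10: q2  (read b: q2→q2)

The earliest repeat is at step j = 3: M is in q2, which it already visited at step i = 2.
Pumping length from the standard proof: p = 6 (the number of states). The repeated state found above gives |xy| = j ≤ 6 and |y| = j − i ≥ 1.

q2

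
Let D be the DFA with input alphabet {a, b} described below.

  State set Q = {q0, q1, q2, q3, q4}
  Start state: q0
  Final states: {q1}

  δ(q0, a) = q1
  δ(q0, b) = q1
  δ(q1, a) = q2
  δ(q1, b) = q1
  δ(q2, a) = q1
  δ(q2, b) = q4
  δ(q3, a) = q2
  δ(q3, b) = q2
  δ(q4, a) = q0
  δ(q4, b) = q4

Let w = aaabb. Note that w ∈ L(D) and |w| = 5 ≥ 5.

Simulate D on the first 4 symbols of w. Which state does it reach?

q1

Run of D on the first 4 characters of w = a a a b:
  step 0: q0  (start)
  step 1: q1  (read a: q0→q1)
  step 2: q2  (read a: q1→q2)
  step 3: q1  (read a: q2→q1)
  step 4: q1  (read b: q1→q1)

After reading 4 characters, D is in state q1.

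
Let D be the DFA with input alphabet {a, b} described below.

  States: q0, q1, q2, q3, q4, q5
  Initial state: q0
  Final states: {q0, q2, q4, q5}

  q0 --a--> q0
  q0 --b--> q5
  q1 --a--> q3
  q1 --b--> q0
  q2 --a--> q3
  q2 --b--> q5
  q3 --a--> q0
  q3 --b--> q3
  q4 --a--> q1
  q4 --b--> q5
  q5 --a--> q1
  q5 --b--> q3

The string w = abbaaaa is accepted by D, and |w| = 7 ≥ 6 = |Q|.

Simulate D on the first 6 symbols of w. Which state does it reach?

Run of D on the first 6 characters of w = a b b a a a:
  step 0: q0  (start)
  step 1: q0  (read a: q0→q0)
  step 2: q5  (read b: q0→q5)
  step 3: q3  (read b: q5→q3)
  step 4: q0  (read a: q3→q0)
  step 5: q0  (read a: q0→q0)
  step 6: q0  (read a: q0→q0)

After reading 6 characters, D is in state q0.

q0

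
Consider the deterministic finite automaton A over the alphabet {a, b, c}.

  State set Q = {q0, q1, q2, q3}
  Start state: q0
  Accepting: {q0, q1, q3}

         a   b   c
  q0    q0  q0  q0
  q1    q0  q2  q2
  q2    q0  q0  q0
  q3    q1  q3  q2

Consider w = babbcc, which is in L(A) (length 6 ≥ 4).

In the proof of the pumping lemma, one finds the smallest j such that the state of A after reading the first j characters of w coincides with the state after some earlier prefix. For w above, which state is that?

State sequence: q0 -b-> q0 -a-> q0 -b-> q0 -b-> q0 -c-> q0 -c-> q0
First repeat at step 1: q0 was already visited.

The earliest repeat is at step j = 1: A is in q0, which it already visited at step i = 0.
Since A has 4 states, any run of length ≥ 4 visits 4+1 states, so by pigeonhole some state repeats within the first 4 steps — that repeat gives the pumpable loop.

q0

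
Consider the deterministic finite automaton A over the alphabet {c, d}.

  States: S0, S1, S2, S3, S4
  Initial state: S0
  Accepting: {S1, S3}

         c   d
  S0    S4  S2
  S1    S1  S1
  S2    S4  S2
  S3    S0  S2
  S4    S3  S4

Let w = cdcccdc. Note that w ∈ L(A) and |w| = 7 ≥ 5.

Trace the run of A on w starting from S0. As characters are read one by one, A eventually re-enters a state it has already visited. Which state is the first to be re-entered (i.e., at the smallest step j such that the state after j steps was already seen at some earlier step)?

S4

Run of A on w = c d c c c d c:
  step 0: S0  (start)
  step 1: S4  (read c: S0→S4)
  step 2: S4  (read d: S4→S4)   ← first repeat (S4 seen earlier)
  step 3: S3  (read c: S4→S3)
  step 4: S0  (read c: S3→S0)
  step 5: S4  (read c: S0→S4)
  step 6: S4  (read d: S4→S4)
  step 7: S3  (read c: S4→S3)

The earliest repeat is at step j = 2: A is in S4, which it already visited at step i = 1.
With |Q| = 5, pigeonhole forces a state repeat no later than step 5; the substring read between the first and second visits to that state can be pumped.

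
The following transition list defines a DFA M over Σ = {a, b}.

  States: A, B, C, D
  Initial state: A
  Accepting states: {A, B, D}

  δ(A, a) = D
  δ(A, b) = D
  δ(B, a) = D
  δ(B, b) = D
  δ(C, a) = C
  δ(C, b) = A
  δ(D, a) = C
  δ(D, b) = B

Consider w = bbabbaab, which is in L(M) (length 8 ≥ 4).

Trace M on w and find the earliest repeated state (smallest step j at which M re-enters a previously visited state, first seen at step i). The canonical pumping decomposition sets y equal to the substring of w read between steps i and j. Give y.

ba

Run of M on w = b b a b b a a b:
  step 0: A  (start)
  step 1: D  (read b: A→D)
  step 2: B  (read b: D→B)
  step 3: D  (read a: B→D)   ← first repeat (D seen earlier)
  step 4: B  (read b: D→B)
  step 5: D  (read b: B→D)
  step 6: C  (read a: D→C)
  step 7: C  (read a: C→C)
  step 8: A  (read b: C→A)

So i = 1, j = 3, giving x = w[0:1] = b, y = w[1:3] = ba, z = w[3:8] = bbaab.
Check: |xy| = 3 ≤ 4 and |y| = 2 ≥ 1. Reading y takes M from D back to D, so every xyⁱz is accepted.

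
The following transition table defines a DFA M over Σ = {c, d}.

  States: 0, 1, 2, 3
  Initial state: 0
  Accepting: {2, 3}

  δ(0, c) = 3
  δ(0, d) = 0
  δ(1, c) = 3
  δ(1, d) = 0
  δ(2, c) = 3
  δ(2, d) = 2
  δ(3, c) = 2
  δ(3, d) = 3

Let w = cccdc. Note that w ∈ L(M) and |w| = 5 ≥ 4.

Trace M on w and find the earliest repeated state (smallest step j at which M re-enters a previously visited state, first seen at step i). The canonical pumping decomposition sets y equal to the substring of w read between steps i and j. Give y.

State sequence: 0 -c-> 3 -c-> 2 -c-> 3 -d-> 3 -c-> 2
First repeat at step 3: 3 was already visited.

So i = 1, j = 3, giving x = w[0:1] = c, y = w[1:3] = cc, z = w[3:5] = dc.
Check: |xy| = 3 ≤ 4 and |y| = 2 ≥ 1. Reading y takes M from 3 back to 3, so every xyⁱz is accepted.
Pumping length from the standard proof: p = 4 (the number of states). The repeated state found above gives |xy| = j ≤ 4 and |y| = j − i ≥ 1.

cc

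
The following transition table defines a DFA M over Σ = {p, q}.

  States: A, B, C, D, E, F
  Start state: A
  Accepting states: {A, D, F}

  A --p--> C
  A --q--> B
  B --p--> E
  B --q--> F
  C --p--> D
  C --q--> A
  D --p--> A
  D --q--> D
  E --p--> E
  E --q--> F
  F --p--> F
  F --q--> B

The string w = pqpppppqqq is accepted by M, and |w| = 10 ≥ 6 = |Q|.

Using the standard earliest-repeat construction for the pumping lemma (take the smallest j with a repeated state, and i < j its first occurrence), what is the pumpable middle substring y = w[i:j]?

State sequence: A -p-> C -q-> A -p-> C -p-> D -p-> A -p-> C -p-> D -q-> D -q-> D -q-> D
First repeat at step 2: A was already visited.

So i = 0, j = 2, giving x = w[0:0] = ε, y = w[0:2] = pq, z = w[2:10] = pppppqqq.
Check: |xy| = 2 ≤ 6 and |y| = 2 ≥ 1. Reading y takes M from A back to A, so every xyⁱz is accepted.
Since M has 6 states, any run of length ≥ 6 visits 6+1 states, so by pigeonhole some state repeats within the first 6 steps — that repeat gives the pumpable loop.

pq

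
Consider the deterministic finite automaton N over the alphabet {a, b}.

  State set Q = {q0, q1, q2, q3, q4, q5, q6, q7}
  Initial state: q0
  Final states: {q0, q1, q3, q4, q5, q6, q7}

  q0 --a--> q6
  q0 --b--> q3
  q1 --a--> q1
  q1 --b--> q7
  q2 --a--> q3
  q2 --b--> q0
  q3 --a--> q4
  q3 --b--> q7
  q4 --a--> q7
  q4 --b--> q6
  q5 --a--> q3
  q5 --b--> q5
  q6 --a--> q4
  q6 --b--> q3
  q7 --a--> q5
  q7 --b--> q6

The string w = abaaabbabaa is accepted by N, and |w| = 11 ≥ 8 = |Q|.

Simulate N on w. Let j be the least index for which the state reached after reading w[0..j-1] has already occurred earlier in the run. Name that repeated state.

Run of N on w = a b a a a b b a b a a:
  step 0: q0  (start)
  step 1: q6  (read a: q0→q6)
  step 2: q3  (read b: q6→q3)
  step 3: q4  (read a: q3→q4)
  step 4: q7  (read a: q4→q7)
  step 5: q5  (read a: q7→q5)
  step 6: q5  (read b: q5→q5)   ← first repeat (q5 seen earlier)
  step 7: q5  (read b: q5→q5)
  step 8: q3  (read a: q5→q3)
  step 9: q7  (read b: q3→q7)
  step 10: q5  (read a: q7→q5)
  step 11: q3  (read a: q5→q3)

The earliest repeat is at step j = 6: N is in q5, which it already visited at step i = 5.
With |Q| = 8, pigeonhole forces a state repeat no later than step 8; the substring read between the first and second visits to that state can be pumped.

q5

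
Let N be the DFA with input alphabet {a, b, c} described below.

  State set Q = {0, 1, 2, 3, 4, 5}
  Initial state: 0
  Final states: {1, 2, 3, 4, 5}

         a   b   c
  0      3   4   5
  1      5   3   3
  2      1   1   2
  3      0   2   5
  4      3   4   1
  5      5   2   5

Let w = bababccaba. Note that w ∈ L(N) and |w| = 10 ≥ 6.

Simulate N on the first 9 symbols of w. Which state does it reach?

2

Run of N on the first 9 characters of w = b a b a b c c a b:
  step 0: 0  (start)
  step 1: 4  (read b: 0→4)
  step 2: 3  (read a: 4→3)
  step 3: 2  (read b: 3→2)
  step 4: 1  (read a: 2→1)
  step 5: 3  (read b: 1→3)
  step 6: 5  (read c: 3→5)
  step 7: 5  (read c: 5→5)
  step 8: 5  (read a: 5→5)
  step 9: 2  (read b: 5→2)

After reading 9 characters, N is in state 2.
(This kind of state-tracing is the core of the pumping-lemma construction: with 6 states, pigeonhole forces a repeat within the first 6 steps.)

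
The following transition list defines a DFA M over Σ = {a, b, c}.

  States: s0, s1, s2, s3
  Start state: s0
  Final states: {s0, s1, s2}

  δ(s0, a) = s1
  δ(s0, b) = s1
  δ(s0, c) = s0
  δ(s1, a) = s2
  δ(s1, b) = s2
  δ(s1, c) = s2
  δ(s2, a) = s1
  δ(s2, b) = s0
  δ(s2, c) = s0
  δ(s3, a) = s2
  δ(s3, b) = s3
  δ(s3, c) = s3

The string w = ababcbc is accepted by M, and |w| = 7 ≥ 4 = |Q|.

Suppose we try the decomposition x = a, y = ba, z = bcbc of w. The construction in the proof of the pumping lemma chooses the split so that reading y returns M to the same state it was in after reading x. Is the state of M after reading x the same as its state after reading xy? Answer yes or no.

yes

Run of M on the first 3 characters of w = a b a:
  step 0: s0  (start)
  step 1: s1  (read a: s0→s1)
  step 2: s2  (read b: s1→s2)
  step 3: s1  (read a: s2→s1)

After x (step 1): s1. After xy (step 3): s1.
They match, so y = ba drives M around a cycle from s1 back to itself; pumping y any number of times keeps M in s1 before reading z, and xyⁱz ∈ L(M) for every i ≥ 0.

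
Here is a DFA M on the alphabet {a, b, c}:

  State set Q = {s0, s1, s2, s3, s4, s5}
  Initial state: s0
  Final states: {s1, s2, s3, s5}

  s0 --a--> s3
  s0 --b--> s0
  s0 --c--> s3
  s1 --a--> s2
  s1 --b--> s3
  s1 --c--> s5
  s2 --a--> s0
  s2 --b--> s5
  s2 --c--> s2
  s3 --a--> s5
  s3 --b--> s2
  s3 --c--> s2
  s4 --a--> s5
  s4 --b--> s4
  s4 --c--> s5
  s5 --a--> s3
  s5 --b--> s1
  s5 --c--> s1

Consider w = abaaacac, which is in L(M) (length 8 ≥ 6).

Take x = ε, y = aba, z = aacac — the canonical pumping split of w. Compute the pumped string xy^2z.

abaabaaacac

xy^2z = ε·aba·aba·aacac = abaabaaacac.
Reading y = aba takes M from s0 back to s0, so after x·y·y the machine is still in s0, and z then leads to the accepting state s2. Hence abaabaaacac ∈ L(M).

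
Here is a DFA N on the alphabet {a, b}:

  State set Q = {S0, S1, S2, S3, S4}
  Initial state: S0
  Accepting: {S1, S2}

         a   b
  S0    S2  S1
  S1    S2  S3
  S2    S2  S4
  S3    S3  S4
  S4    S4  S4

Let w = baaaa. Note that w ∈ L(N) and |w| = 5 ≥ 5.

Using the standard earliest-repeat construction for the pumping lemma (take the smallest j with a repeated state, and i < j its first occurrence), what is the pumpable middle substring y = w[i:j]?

Run of N on w = b a a a a:
  step 0: S0  (start)
  step 1: S1  (read b: S0→S1)
  step 2: S2  (read a: S1→S2)
  step 3: S2  (read a: S2→S2)   ← first repeat (S2 seen earlier)
  step 4: S2  (read a: S2→S2)
  step 5: S2  (read a: S2→S2)

So i = 2, j = 3, giving x = w[0:2] = ba, y = w[2:3] = a, z = w[3:5] = aa.
Check: |xy| = 3 ≤ 5 and |y| = 1 ≥ 1. Reading y takes N from S2 back to S2, so every xyⁱz is accepted.
The DFA has 5 states, so the proof of the pumping lemma guarantees a repeated state among the first 5+1 visited; the segment between the two visits is the pumpable y.

a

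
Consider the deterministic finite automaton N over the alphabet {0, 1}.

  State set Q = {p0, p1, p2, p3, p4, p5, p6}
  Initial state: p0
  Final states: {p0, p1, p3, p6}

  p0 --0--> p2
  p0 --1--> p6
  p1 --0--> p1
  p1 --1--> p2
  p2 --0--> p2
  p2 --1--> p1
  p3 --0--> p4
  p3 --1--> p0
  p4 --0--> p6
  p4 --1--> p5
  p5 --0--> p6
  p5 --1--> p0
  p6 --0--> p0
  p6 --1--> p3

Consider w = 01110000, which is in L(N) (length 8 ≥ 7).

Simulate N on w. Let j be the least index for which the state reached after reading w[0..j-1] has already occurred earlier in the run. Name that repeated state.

p2

State sequence: p0 -0-> p2 -1-> p1 -1-> p2 -1-> p1 -0-> p1 -0-> p1 -0-> p1 -0-> p1
First repeat at step 3: p2 was already visited.

The earliest repeat is at step j = 3: N is in p2, which it already visited at step i = 1.
The DFA has 7 states, so the proof of the pumping lemma guarantees a repeated state among the first 7+1 visited; the segment between the two visits is the pumpable y.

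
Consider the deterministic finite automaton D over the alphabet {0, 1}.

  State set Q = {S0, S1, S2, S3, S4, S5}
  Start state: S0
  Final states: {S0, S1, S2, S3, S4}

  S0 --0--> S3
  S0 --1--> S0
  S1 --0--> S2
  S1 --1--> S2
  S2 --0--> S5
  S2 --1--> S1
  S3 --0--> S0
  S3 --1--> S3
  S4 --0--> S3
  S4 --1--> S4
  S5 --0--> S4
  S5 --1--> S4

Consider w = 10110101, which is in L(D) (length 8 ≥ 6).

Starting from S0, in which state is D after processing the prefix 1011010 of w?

S3

State sequence: S0 -1-> S0 -0-> S3 -1-> S3 -1-> S3 -0-> S0 -1-> S0 -0-> S3

After reading 7 characters, D is in state S3.
(This kind of state-tracing is the core of the pumping-lemma construction: with 6 states, pigeonhole forces a repeat within the first 6 steps.)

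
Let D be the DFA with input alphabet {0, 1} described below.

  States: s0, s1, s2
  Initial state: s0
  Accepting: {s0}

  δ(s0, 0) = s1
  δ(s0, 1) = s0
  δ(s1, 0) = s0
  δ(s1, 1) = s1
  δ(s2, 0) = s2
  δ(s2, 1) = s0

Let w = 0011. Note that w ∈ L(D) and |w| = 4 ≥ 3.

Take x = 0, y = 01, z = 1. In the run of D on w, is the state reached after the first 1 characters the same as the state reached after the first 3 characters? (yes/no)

no

Run of D on the first 3 characters of w = 0 0 1:
  step 0: s0  (start)
  step 1: s1  (read 0: s0→s1)
  step 2: s0  (read 0: s1→s0)
  step 3: s0  (read 1: s0→s0)

After x (step 1): s1. After xy (step 3): s0.
They differ (s1 ≠ s0), so y is not a cycle from the state after x; this split is not the one the pumping-lemma construction produces, and pumping y need not keep the string in L(D).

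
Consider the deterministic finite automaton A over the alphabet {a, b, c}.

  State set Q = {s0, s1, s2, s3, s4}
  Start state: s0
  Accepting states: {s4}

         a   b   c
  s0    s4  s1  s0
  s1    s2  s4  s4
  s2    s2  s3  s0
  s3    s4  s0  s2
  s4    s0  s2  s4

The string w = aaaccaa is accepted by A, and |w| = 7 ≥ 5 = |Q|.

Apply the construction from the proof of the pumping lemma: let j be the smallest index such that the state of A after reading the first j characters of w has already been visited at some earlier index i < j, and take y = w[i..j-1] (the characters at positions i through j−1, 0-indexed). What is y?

aa

Run of A on w = a a a c c a a:
  step 0: s0  (start)
  step 1: s4  (read a: s0→s4)
  step 2: s0  (read a: s4→s0)   ← first repeat (s0 seen earlier)
  step 3: s4  (read a: s0→s4)
  step 4: s4  (read c: s4→s4)
  step 5: s4  (read c: s4→s4)
  step 6: s0  (read a: s4→s0)
  step 7: s4  (read a: s0→s4)

So i = 0, j = 2, giving x = w[0:0] = ε, y = w[0:2] = aa, z = w[2:7] = accaa.
Check: |xy| = 2 ≤ 5 and |y| = 2 ≥ 1. Reading y takes A from s0 back to s0, so every xyⁱz is accepted.
Pumping length from the standard proof: p = 5 (the number of states). The repeated state found above gives |xy| = j ≤ 5 and |y| = j − i ≥ 1.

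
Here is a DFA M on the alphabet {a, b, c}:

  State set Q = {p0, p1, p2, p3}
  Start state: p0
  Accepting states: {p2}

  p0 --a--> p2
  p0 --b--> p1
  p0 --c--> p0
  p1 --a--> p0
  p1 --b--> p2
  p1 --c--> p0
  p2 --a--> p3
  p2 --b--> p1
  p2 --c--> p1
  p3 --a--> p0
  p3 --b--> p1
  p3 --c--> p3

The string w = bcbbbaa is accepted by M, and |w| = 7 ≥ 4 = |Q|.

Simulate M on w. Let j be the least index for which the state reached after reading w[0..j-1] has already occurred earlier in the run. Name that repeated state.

State sequence: p0 -b-> p1 -c-> p0 -b-> p1 -b-> p2 -b-> p1 -a-> p0 -a-> p2
First repeat at step 2: p0 was already visited.

The earliest repeat is at step j = 2: M is in p0, which it already visited at step i = 0.

p0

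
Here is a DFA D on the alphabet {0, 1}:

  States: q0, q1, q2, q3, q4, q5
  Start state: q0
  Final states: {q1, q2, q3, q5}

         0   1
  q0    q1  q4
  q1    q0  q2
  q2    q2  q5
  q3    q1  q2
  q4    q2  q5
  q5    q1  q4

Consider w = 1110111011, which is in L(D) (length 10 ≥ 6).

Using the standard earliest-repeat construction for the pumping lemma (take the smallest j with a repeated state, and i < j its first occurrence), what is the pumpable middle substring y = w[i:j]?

11

State sequence: q0 -1-> q4 -1-> q5 -1-> q4 -0-> q2 -1-> q5 -1-> q4 -1-> q5 -0-> q1 -1-> q2 -1-> q5
First repeat at step 3: q4 was already visited.

So i = 1, j = 3, giving x = w[0:1] = 1, y = w[1:3] = 11, z = w[3:10] = 0111011.
Check: |xy| = 3 ≤ 6 and |y| = 2 ≥ 1. Reading y takes D from q4 back to q4, so every xyⁱz is accepted.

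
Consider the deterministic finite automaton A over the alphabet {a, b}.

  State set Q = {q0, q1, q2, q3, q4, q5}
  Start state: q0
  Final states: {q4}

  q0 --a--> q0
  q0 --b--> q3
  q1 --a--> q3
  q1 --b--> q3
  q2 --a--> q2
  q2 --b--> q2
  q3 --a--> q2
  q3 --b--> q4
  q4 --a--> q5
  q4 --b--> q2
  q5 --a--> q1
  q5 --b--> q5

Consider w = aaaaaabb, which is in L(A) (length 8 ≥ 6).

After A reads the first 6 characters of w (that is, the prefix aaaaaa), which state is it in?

State sequence: q0 -a-> q0 -a-> q0 -a-> q0 -a-> q0 -a-> q0 -a-> q0

After reading 6 characters, A is in state q0.

q0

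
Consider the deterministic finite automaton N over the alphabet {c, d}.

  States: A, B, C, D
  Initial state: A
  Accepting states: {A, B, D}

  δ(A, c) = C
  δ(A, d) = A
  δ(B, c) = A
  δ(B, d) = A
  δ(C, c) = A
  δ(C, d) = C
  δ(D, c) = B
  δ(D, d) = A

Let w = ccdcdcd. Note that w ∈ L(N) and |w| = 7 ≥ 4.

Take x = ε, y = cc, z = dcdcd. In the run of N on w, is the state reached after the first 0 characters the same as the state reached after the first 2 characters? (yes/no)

Run of N on the first 2 characters of w = c c:
  step 0: A  (start)
  step 1: C  (read c: A→C)
  step 2: A  (read c: C→A)

After x (step 0): A. After xy (step 2): A.
They match, so y = cc drives N around a cycle from A back to itself; pumping y any number of times keeps N in A before reading z, and xyⁱz ∈ L(N) for every i ≥ 0.

yes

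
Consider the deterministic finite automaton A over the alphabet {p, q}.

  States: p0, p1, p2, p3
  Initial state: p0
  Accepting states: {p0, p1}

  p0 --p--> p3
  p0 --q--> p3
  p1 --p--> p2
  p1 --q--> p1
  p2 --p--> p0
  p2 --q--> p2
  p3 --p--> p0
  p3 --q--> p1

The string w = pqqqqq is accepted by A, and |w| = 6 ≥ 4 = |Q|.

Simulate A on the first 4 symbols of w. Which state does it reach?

State sequence: p0 -p-> p3 -q-> p1 -q-> p1 -q-> p1

After reading 4 characters, A is in state p1.

p1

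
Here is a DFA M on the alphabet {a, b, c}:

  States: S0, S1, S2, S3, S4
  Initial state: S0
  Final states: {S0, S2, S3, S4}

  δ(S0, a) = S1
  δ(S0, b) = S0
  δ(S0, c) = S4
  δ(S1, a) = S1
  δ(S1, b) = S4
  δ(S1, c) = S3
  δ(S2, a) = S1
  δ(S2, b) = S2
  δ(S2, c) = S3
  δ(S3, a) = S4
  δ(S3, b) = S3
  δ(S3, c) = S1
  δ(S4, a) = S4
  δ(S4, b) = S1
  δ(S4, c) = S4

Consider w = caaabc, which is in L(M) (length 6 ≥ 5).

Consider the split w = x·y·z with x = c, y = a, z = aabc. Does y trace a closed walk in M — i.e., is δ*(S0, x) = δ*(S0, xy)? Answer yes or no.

yes

Run of M on the first 2 characters of w = c a:
  step 0: S0  (start)
  step 1: S4  (read c: S0→S4)
  step 2: S4  (read a: S4→S4)

After x (step 1): S4. After xy (step 2): S4.
They match, so y = a drives M around a cycle from S4 back to itself; pumping y any number of times keeps M in S4 before reading z, and xyⁱz ∈ L(M) for every i ≥ 0.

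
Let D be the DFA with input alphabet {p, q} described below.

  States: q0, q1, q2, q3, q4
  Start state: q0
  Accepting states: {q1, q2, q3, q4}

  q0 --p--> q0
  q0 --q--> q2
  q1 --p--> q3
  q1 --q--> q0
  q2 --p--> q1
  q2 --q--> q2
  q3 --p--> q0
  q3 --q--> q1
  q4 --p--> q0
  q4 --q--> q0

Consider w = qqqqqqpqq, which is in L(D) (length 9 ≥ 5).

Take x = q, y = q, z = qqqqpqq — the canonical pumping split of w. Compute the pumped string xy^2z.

xy^2z = q·q·q·qqqqpqq = qqqqqqqpqq.
Reading y = q takes D from q2 back to q2, so after x·y·y the machine is still in q2, and z then leads to the accepting state q2. Hence qqqqqqqpqq ∈ L(D).

qqqqqqqpqq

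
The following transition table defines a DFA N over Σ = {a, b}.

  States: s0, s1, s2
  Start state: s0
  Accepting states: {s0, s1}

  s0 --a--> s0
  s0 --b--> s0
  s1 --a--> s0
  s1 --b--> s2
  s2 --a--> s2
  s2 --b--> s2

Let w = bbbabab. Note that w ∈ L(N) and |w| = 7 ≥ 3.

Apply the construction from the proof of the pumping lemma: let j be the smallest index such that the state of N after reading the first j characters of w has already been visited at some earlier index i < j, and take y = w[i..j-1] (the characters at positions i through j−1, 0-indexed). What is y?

State sequence: s0 -b-> s0 -b-> s0 -b-> s0 -a-> s0 -b-> s0 -a-> s0 -b-> s0
First repeat at step 1: s0 was already visited.

So i = 0, j = 1, giving x = w[0:0] = ε, y = w[0:1] = b, z = w[1:7] = bbabab.
Check: |xy| = 1 ≤ 3 and |y| = 1 ≥ 1. Reading y takes N from s0 back to s0, so every xyⁱz is accepted.
Since N has 3 states, any run of length ≥ 3 visits 3+1 states, so by pigeonhole some state repeats within the first 3 steps — that repeat gives the pumpable loop.

b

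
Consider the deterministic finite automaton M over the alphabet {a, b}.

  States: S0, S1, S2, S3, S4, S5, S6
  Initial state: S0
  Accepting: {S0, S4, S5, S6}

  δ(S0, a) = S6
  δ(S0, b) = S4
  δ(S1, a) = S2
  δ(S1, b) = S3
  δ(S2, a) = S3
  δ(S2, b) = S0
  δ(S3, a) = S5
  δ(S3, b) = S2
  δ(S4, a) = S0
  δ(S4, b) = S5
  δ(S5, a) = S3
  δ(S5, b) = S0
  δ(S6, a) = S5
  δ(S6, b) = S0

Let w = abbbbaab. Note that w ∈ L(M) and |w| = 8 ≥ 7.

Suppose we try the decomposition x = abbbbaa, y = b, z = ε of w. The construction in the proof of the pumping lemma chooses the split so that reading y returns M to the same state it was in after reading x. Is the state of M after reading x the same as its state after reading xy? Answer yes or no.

State sequence: S0 -a-> S6 -b-> S0 -b-> S4 -b-> S5 -b-> S0 -a-> S6 -a-> S5 -b-> S0

After x (step 7): S5. After xy (step 8): S0.
They differ (S5 ≠ S0), so y is not a cycle from the state after x; this split is not the one the pumping-lemma construction produces, and pumping y need not keep the string in L(M).

no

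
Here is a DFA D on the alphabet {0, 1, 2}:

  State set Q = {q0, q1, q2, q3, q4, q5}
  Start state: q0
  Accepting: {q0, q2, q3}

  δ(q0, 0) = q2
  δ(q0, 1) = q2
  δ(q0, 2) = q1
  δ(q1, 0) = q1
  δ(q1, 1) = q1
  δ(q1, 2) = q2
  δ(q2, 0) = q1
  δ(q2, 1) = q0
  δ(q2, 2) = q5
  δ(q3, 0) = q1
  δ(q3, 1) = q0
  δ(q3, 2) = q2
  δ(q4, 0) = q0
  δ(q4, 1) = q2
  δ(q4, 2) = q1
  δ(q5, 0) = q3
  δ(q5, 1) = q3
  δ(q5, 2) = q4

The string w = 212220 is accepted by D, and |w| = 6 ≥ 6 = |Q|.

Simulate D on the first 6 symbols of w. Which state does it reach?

q0

State sequence: q0 -2-> q1 -1-> q1 -2-> q2 -2-> q5 -2-> q4 -0-> q0

After reading 6 characters, D is in state q0.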